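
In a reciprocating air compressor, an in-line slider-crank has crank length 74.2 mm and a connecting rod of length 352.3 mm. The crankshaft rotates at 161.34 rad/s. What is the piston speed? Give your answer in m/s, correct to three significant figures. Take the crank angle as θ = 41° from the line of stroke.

ω = 161.3 rad/s
For an in-line slider-crank, x = r cosθ + √(L² − r² sin²θ), so v = −rω sinθ·[1 + r cosθ/√(L² − r² sin²θ)].
With r = 0.0742 m, L = 0.3523 m, θ = 41°: √(L² − r² sin²θ) = 0.34892 m.
v = −0.0742·161.3·0.65606·[1 + 0.0742·0.75471/0.34892] = -9.1145 m/s.
|v| = 9.1145 m/s.

9.11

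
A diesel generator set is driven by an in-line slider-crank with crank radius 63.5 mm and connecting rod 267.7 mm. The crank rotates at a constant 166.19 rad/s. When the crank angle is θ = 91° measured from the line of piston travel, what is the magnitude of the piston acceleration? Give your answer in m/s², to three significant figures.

459

ω = 166.2 rad/s
x(θ) = r cosθ + √(L² − r² sin²θ); with ω constant, a = ω²·d²x/dθ².
d²x/dθ² = −r cosθ − r²(cos2θ)/√u − r⁴ sin²2θ/(4u^{3/2}),  u = L² − r² sin²θ = 0.0676323 m².
Substituting r = 0.0635 m, L = 0.2677 m, θ = 91°: d²x/dθ² = +0.016603 m.
a = ω²·d²x/dθ² = (166.2)²·(+0.016603) = +458.57 m/s²;  |a| = 458.57 m/s².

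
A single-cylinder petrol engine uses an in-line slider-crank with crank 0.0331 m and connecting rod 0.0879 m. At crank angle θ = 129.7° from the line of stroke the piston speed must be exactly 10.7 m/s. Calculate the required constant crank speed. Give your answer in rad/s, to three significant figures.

For an in-line slider-crank, |v_piston| = rω|sinθ|·[1 + r cosθ/√(L² − r² sin²θ)].
With r = 0.0331 m, L = 0.0879 m, θ = 129.7°: the bracketed kinematic factor |dx/dθ| = 0.019067 m.
ω = v/|dx/dθ| = 10.7/0.019067 = 561.18 rad/s.

561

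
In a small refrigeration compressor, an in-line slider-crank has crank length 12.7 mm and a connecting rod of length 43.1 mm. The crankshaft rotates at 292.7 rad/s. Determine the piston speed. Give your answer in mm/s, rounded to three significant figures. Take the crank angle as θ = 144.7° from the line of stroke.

1620

ω = 292.7 rad/s
For an in-line slider-crank, x = r cosθ + √(L² − r² sin²θ), so v = −rω sinθ·[1 + r cosθ/√(L² − r² sin²θ)].
With r = 0.0127 m, L = 0.0431 m, θ = 144.7°: √(L² − r² sin²θ) = 0.042471 m.
v = −0.0127·292.7·0.57786·[1 + 0.0127·-0.81614/0.042471] = -1.6238 m/s.
|v| = 1.6238 m/s = 1623.8 mm/s.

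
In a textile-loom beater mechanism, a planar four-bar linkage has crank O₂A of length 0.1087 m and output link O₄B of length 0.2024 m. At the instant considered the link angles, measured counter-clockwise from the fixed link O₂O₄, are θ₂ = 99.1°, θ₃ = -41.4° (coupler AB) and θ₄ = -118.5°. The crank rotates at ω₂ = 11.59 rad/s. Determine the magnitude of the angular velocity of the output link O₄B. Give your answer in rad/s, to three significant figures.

ω₂ = 11.59 rad/s
Differentiating the loop-closure r₂e^{iθ₂}+r₃e^{iθ₃}=r₁+r₄e^{iθ₄} gives r₂ω₂e^{iθ₂}+r₃ω₃e^{iθ₃}=r₄ω₄e^{iθ₄}.
Eliminating the other unknown: ω₄ = r₂ω₂ sin(θ₂−θ₃) / [r₄ sin(θ₄−θ₃)].
Numerator sine = +0.63608; denominator sine = -0.97476.
Result = 0.1087·11.59·(+0.63608) / (0.2024·(-0.97476)) = -4.0618 rad/s; magnitude 4.0618 rad/s.

4.06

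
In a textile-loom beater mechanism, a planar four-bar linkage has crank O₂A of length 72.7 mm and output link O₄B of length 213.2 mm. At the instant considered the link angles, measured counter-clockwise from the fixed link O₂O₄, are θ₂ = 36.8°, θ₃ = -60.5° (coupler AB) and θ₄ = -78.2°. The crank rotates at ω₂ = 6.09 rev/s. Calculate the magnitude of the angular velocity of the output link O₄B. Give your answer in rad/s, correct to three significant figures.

ω₂ = 38.26 rad/s (from 6.09 rev/s).
Differentiating the loop-closure r₂e^{iθ₂}+r₃e^{iθ₃}=r₁+r₄e^{iθ₄} gives r₂ω₂e^{iθ₂}+r₃ω₃e^{iθ₃}=r₄ω₄e^{iθ₄}.
Eliminating the other unknown: ω₄ = r₂ω₂ sin(θ₂−θ₃) / [r₄ sin(θ₄−θ₃)].
Numerator sine = +0.99189; denominator sine = -0.30403.
Result = 0.0727·38.26·(+0.99189) / (0.2132·(-0.30403)) = -42.569 rad/s; magnitude 42.569 rad/s.

42.6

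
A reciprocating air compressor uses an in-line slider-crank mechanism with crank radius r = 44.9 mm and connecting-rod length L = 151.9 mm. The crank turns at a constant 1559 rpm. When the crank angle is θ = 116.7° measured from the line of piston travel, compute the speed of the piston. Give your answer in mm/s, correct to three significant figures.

ω = 2π·1559/60 = 163.3 rad/s
For an in-line slider-crank, x = r cosθ + √(L² − r² sin²θ), so v = −rω sinθ·[1 + r cosθ/√(L² − r² sin²θ)].
With r = 0.0449 m, L = 0.1519 m, θ = 116.7°: √(L² − r² sin²θ) = 0.14651 m.
v = −0.0449·163.3·0.89337·[1 + 0.0449·-0.44932/0.14651] = -5.6469 m/s.
|v| = 5.6469 m/s = 5646.9 mm/s.

5650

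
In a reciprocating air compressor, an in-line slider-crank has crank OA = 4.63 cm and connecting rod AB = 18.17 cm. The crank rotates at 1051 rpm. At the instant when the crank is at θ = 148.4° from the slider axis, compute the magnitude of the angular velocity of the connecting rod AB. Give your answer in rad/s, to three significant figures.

24.1

ω = 110.1 rad/s (converted from 1051 rpm).
The rod makes angle φ with the slider axis where L sinφ = r sinθ; differentiating, L cosφ·φ̇ = r ω cosθ.
L cosφ = √(L² − r² sin²θ) = 0.18007 m.
|ω_rod| = r ω |cosθ| / √(L² − r² sin²θ) = 0.0463·110.1·0.85173/0.18007 = 24.103 rad/s.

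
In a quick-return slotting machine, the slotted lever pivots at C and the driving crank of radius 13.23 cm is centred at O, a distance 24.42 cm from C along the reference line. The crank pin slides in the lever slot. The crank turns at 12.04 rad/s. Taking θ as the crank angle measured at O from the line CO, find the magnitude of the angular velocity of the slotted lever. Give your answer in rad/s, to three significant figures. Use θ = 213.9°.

ω = 12.04 rad/s
Crank pin A relative to C: A = (d + r cosθ, r sinθ); lever angle φ = atan2(r sinθ, d + r cosθ).
Differentiating tanφ: φ̇ = rω(d cosθ + r)/(d² + r² + 2dr cosθ).
d² + r² + 2dr cosθ = |CA|² = 0.0235054 m²;  d cosθ + r = -0.070389 m.
|ω_lever| = |0.1323·12.04·-0.070389| / 0.0235054 = 4.7701 rad/s.

4.77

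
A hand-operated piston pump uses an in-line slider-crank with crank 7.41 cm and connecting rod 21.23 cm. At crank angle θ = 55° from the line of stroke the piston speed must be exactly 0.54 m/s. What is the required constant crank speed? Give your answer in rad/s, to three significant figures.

For an in-line slider-crank, |v_piston| = rω|sinθ|·[1 + r cosθ/√(L² − r² sin²θ)].
With r = 0.0741 m, L = 0.2123 m, θ = 55°: the bracketed kinematic factor |dx/dθ| = 0.07338 m.
ω = v/|dx/dθ| = 0.54/0.07338 = 7.3589 rad/s.

7.36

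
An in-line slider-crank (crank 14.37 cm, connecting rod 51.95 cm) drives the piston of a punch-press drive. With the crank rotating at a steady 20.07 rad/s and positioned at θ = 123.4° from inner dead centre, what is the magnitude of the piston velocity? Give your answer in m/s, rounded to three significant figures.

2.03

ω = 20.07 rad/s
For an in-line slider-crank, x = r cosθ + √(L² − r² sin²θ), so v = −rω sinθ·[1 + r cosθ/√(L² − r² sin²θ)].
With r = 0.1437 m, L = 0.5195 m, θ = 123.4°: √(L² − r² sin²θ) = 0.50546 m.
v = −0.1437·20.07·0.83485·[1 + 0.1437·-0.55048/0.50546] = -2.0309 m/s.
|v| = 2.0309 m/s.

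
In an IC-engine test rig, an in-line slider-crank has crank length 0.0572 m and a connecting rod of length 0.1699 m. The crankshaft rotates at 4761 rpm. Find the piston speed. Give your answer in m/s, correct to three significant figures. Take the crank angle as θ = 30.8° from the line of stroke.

ω = 2π·4761/60 = 498.6 rad/s
For an in-line slider-crank, x = r cosθ + √(L² − r² sin²θ), so v = −rω sinθ·[1 + r cosθ/√(L² − r² sin²θ)].
With r = 0.0572 m, L = 0.1699 m, θ = 30.8°: √(L² − r² sin²θ) = 0.16736 m.
v = −0.0572·498.6·0.51204·[1 + 0.0572·0.85896/0.16736] = -18.89 m/s.
|v| = 18.89 m/s.

18.9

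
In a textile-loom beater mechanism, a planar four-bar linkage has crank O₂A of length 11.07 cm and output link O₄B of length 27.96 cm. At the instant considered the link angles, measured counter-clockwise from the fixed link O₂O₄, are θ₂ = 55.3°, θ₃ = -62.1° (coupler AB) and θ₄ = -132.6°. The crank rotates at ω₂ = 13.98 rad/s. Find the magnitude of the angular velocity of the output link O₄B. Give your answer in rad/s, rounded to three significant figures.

ω₂ = 13.98 rad/s
Differentiating the loop-closure r₂e^{iθ₂}+r₃e^{iθ₃}=r₁+r₄e^{iθ₄} gives r₂ω₂e^{iθ₂}+r₃ω₃e^{iθ₃}=r₄ω₄e^{iθ₄}.
Eliminating the other unknown: ω₄ = r₂ω₂ sin(θ₂−θ₃) / [r₄ sin(θ₄−θ₃)].
Numerator sine = +0.88782; denominator sine = -0.94264.
Result = 0.1107·13.98·(+0.88782) / (0.2796·(-0.94264)) = -5.2131 rad/s; magnitude 5.2131 rad/s.

5.21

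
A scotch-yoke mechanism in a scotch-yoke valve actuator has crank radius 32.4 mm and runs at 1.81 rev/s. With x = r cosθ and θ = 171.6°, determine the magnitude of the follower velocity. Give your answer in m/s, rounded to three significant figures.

0.0538

ω = 11.37 rad/s (from 1.81 rev/s).
x = r cosθ ⇒ ẋ = −rω sinθ.
|v| = rω|sinθ| = 0.0324·11.37·|sin 171.6°| = 0.053827 m/s.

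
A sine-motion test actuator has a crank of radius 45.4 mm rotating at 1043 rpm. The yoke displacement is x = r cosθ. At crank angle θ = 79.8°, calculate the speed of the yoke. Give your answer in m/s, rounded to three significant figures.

4.88

ω = 109.2 rad/s (from 1043 rpm).
x = r cosθ ⇒ ẋ = −rω sinθ.
|v| = rω|sinθ| = 0.0454·109.2·|sin 79.8°| = 4.8803 m/s.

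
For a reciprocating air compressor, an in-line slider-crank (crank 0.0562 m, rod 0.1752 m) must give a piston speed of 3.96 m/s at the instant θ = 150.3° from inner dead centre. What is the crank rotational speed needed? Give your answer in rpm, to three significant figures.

1890

For an in-line slider-crank, |v_piston| = rω|sinθ|·[1 + r cosθ/√(L² − r² sin²θ)].
With r = 0.0562 m, L = 0.1752 m, θ = 150.3°: the bracketed kinematic factor |dx/dθ| = 0.019986 m.
ω = v/|dx/dθ| = 3.96/0.019986 = 198.14 rad/s.
N = 60ω/(2π) = 1892.1 rpm.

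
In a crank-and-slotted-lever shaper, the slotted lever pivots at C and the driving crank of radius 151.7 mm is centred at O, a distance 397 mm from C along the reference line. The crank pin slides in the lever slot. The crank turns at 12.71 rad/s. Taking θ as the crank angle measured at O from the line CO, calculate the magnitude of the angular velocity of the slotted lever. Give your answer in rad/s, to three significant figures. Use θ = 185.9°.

ω = 12.71 rad/s
Crank pin A relative to C: A = (d + r cosθ, r sinθ); lever angle φ = atan2(r sinθ, d + r cosθ).
Differentiating tanφ: φ̇ = rω(d cosθ + r)/(d² + r² + 2dr cosθ).
d² + r² + 2dr cosθ = |CA|² = 0.0608101 m²;  d cosθ + r = -0.2432 m.
|ω_lever| = |0.1517·12.71·-0.2432| / 0.0608101 = 7.711 rad/s.

7.71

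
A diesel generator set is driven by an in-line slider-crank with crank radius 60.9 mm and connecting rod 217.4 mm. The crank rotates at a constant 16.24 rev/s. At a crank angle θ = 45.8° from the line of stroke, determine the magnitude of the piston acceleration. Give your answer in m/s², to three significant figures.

ω = 2π·16.2 = 102 rad/s
x(θ) = r cosθ + √(L² − r² sin²θ); with ω constant, a = ω²·d²x/dθ².
d²x/dθ² = −r cosθ − r²(cos2θ)/√u − r⁴ sin²2θ/(4u^{3/2}),  u = L² − r² sin²θ = 0.0453566 m².
Substituting r = 0.0609 m, L = 0.2174 m, θ = 45.8°: d²x/dθ² = -0.042327 m.
a = ω²·d²x/dθ² = (102)²·(-0.042327) = -440.7 m/s²;  |a| = 440.7 m/s².

441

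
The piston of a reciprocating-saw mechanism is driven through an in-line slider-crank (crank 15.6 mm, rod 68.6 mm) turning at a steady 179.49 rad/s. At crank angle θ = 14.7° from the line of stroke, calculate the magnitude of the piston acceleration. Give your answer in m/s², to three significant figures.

ω = 179.5 rad/s
x(θ) = r cosθ + √(L² − r² sin²θ); with ω constant, a = ω²·d²x/dθ².
d²x/dθ² = −r cosθ − r²(cos2θ)/√u − r⁴ sin²2θ/(4u^{3/2}),  u = L² − r² sin²θ = 0.00469029 m².
Substituting r = 0.0156 m, L = 0.0686 m, θ = 14.7°: d²x/dθ² = -0.018196 m.
a = ω²·d²x/dθ² = (179.5)²·(-0.018196) = -586.22 m/s²;  |a| = 586.22 m/s².

586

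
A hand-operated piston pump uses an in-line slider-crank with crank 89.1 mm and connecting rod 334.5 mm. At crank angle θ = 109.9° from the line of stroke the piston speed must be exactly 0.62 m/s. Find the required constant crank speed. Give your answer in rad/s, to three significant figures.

8.17

For an in-line slider-crank, |v_piston| = rω|sinθ|·[1 + r cosθ/√(L² − r² sin²θ)].
With r = 0.0891 m, L = 0.3345 m, θ = 109.9°: the bracketed kinematic factor |dx/dθ| = 0.075934 m.
ω = v/|dx/dθ| = 0.62/0.075934 = 8.165 rad/s.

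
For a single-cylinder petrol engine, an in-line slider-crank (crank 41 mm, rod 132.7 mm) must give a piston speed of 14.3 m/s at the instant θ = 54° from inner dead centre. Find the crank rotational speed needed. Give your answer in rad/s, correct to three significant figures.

For an in-line slider-crank, |v_piston| = rω|sinθ|·[1 + r cosθ/√(L² − r² sin²θ)].
With r = 0.041 m, L = 0.1327 m, θ = 54°: the bracketed kinematic factor |dx/dθ| = 0.039391 m.
ω = v/|dx/dθ| = 14.3/0.039391 = 363.03 rad/s.

363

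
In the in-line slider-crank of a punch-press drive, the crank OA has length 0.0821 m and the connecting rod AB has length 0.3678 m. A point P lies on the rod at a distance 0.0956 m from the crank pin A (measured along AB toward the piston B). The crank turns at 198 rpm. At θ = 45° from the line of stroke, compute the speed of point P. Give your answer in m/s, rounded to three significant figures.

1.54

ω = 20.73 rad/s.  Crank-pin speed |V_A| = rω = 1.7023 m/s, perpendicular to OA.
Rod angle: sinφ = −(r/L) sinθ ⇒ φ = -9.082°; ω_rod = −rω cosθ/√(L²−r²sin²θ) = -3.3143 rad/s.
V_P = V_A + ω_rod × AP, with AP = 0.0956 m along the rod.
Components: V_Px = −rω sinθ − a·ω_rod·sinφ = -1.2537 m/s;  V_Py = rω cosθ + a·ω_rod·cosφ = +0.89084 m/s.
|V_P| = √(V_Px² + V_Py²) = 1.538 m/s.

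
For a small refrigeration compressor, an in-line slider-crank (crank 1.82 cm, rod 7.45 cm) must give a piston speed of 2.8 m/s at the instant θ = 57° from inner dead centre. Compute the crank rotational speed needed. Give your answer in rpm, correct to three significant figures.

For an in-line slider-crank, |v_piston| = rω|sinθ|·[1 + r cosθ/√(L² − r² sin²θ)].
With r = 0.0182 m, L = 0.0745 m, θ = 57°: the bracketed kinematic factor |dx/dθ| = 0.017339 m.
ω = v/|dx/dθ| = 2.8/0.017339 = 161.49 rad/s.
N = 60ω/(2π) = 1542.1 rpm.

1540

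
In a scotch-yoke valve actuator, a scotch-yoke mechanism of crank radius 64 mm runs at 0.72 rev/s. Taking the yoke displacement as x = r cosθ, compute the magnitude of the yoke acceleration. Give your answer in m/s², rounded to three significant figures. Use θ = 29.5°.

1.14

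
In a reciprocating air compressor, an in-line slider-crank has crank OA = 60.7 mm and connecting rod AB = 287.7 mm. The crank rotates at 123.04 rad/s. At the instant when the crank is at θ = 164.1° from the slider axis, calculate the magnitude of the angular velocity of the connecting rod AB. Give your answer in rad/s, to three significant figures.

ω = 123 rad/s
The rod makes angle φ with the slider axis where L sinφ = r sinθ; differentiating, L cosφ·φ̇ = r ω cosθ.
L cosφ = √(L² − r² sin²θ) = 0.28722 m.
|ω_rod| = r ω |cosθ| / √(L² − r² sin²θ) = 0.0607·123·0.96174/0.28722 = 25.008 rad/s.

25.0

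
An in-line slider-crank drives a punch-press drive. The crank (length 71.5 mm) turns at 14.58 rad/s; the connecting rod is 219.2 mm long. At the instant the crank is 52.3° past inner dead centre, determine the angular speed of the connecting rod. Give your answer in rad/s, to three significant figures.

ω = 14.58 rad/s
The rod makes angle φ with the slider axis where L sinφ = r sinθ; differentiating, L cosφ·φ̇ = r ω cosθ.
L cosφ = √(L² − r² sin²θ) = 0.21177 m.
|ω_rod| = r ω |cosθ| / √(L² − r² sin²θ) = 0.0715·14.58·0.61153/0.21177 = 3.0103 rad/s.

3.01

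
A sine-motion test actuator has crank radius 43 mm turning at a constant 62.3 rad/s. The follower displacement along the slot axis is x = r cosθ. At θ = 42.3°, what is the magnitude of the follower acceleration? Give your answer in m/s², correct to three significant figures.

123

ω = 62.3 rad/s
x = r cosθ ⇒ ẍ = −rω² cosθ (ω constant).
|a| = rω²|cosθ| = 0.043·(62.3)²·|cos 42.3°| = 123.44 m/s².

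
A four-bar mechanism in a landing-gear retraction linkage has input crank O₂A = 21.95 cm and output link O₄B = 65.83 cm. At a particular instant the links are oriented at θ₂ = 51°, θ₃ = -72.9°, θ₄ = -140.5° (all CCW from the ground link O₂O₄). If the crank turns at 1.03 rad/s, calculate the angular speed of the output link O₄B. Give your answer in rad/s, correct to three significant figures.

0.308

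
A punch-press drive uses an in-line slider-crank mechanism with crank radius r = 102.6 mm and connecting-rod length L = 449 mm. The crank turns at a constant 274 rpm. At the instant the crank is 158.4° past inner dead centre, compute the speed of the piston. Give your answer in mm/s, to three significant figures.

ω = 2π·274/60 = 28.69 rad/s
For an in-line slider-crank, x = r cosθ + √(L² − r² sin²θ), so v = −rω sinθ·[1 + r cosθ/√(L² − r² sin²θ)].
With r = 0.1026 m, L = 0.449 m, θ = 158.4°: √(L² − r² sin²θ) = 0.44741 m.
v = −0.1026·28.69·0.36812·[1 + 0.1026·-0.92978/0.44741] = -0.85266 m/s.
|v| = 0.85266 m/s = 852.66 mm/s.

853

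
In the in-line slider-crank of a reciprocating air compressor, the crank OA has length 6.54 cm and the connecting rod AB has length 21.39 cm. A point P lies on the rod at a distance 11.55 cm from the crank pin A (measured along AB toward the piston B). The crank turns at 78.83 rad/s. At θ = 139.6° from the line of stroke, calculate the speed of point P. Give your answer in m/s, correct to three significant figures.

3.43

ω = 78.83 rad/s.  Crank-pin speed |V_A| = rω = 5.1555 m/s, perpendicular to OA.
Rod angle: sinφ = −(r/L) sinθ ⇒ φ = -11.430°; ω_rod = −rω cosθ/√(L²−r²sin²θ) = +18.726 rad/s.
V_P = V_A + ω_rod × AP, with AP = 0.1155 m along the rod.
Components: V_Px = −rω sinθ − a·ω_rod·sinφ = -2.9128 m/s;  V_Py = rω cosθ + a·ω_rod·cosφ = -1.8061 m/s.
|V_P| = √(V_Px² + V_Py²) = 3.4273 m/s.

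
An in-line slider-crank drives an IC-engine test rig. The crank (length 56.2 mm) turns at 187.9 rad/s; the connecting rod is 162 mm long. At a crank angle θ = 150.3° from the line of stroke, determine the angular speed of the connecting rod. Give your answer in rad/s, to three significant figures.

57.5

ω = 187.9 rad/s
The rod makes angle φ with the slider axis where L sinφ = r sinθ; differentiating, L cosφ·φ̇ = r ω cosθ.
L cosφ = √(L² − r² sin²θ) = 0.15959 m.
|ω_rod| = r ω |cosθ| / √(L² − r² sin²θ) = 0.0562·187.9·0.86863/0.15959 = 57.477 rad/s.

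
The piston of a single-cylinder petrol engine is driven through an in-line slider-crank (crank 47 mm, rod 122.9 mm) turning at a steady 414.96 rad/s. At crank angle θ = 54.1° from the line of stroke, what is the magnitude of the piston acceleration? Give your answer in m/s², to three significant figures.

ω = 415 rad/s
x(θ) = r cosθ + √(L² − r² sin²θ); with ω constant, a = ω²·d²x/dθ².
d²x/dθ² = −r cosθ − r²(cos2θ)/√u − r⁴ sin²2θ/(4u^{3/2}),  u = L² − r² sin²θ = 0.0136549 m².
Substituting r = 0.047 m, L = 0.1229 m, θ = 54.1°: d²x/dθ² = -0.022345 m.
a = ω²·d²x/dθ² = (415)²·(-0.022345) = -3847.6 m/s²;  |a| = 3847.6 m/s².

3850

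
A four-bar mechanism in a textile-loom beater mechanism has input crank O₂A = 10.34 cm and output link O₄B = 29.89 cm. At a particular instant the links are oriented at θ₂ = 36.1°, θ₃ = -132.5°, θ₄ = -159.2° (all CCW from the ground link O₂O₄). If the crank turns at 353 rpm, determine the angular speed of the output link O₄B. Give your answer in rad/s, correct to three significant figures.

ω₂ = 36.97 rad/s (from 353 rpm).
Differentiating the loop-closure r₂e^{iθ₂}+r₃e^{iθ₃}=r₁+r₄e^{iθ₄} gives r₂ω₂e^{iθ₂}+r₃ω₃e^{iθ₃}=r₄ω₄e^{iθ₄}.
Eliminating the other unknown: ω₄ = r₂ω₂ sin(θ₂−θ₃) / [r₄ sin(θ₄−θ₃)].
Numerator sine = +0.19766; denominator sine = -0.44932.
Result = 0.1034·36.97·(+0.19766) / (0.2989·(-0.44932)) = -5.6254 rad/s; magnitude 5.6254 rad/s.

5.63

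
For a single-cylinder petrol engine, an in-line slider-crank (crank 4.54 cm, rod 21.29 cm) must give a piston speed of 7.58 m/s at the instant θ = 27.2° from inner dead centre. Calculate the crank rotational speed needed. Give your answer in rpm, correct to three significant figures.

2930

For an in-line slider-crank, |v_piston| = rω|sinθ|·[1 + r cosθ/√(L² − r² sin²θ)].
With r = 0.0454 m, L = 0.2129 m, θ = 27.2°: the bracketed kinematic factor |dx/dθ| = 0.024707 m.
ω = v/|dx/dθ| = 7.58/0.024707 = 306.8 rad/s.
N = 60ω/(2π) = 2929.7 rpm.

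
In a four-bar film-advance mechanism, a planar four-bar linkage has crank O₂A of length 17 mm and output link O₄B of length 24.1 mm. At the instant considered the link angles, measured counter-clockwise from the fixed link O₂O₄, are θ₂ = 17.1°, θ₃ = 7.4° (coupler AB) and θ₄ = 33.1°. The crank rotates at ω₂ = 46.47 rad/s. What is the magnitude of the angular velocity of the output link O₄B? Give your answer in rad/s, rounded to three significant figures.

12.7

ω₂ = 46.47 rad/s
Differentiating the loop-closure r₂e^{iθ₂}+r₃e^{iθ₃}=r₁+r₄e^{iθ₄} gives r₂ω₂e^{iθ₂}+r₃ω₃e^{iθ₃}=r₄ω₄e^{iθ₄}.
Eliminating the other unknown: ω₄ = r₂ω₂ sin(θ₂−θ₃) / [r₄ sin(θ₄−θ₃)].
Numerator sine = +0.16849; denominator sine = +0.43366.
Result = 0.017·46.47·(+0.16849) / (0.0241·(+0.43366)) = +12.736 rad/s; magnitude 12.736 rad/s.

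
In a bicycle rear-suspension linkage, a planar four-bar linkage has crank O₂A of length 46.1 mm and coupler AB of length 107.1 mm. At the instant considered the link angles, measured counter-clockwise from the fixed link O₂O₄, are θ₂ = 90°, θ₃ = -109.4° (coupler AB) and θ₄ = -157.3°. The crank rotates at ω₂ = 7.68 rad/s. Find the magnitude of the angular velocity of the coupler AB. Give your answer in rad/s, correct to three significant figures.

4.11

ω₂ = 7.68 rad/s
Differentiating the loop-closure r₂e^{iθ₂}+r₃e^{iθ₃}=r₁+r₄e^{iθ₄} gives r₂ω₂e^{iθ₂}+r₃ω₃e^{iθ₃}=r₄ω₄e^{iθ₄}.
Eliminating the other unknown: ω₃ = r₂ω₂ sin(θ₄−θ₂) / [r₃ sin(θ₃−θ₄)].
Numerator sine = +0.92254; denominator sine = +0.74198.
Result = 0.0461·7.68·(+0.92254) / (0.1071·(+0.74198)) = +4.1102 rad/s; magnitude 4.1102 rad/s.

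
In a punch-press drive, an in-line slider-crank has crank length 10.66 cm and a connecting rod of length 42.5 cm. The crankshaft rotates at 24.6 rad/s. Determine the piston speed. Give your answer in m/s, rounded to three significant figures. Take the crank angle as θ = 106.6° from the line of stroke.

ω = 24.6 rad/s
For an in-line slider-crank, x = r cosθ + √(L² − r² sin²θ), so v = −rω sinθ·[1 + r cosθ/√(L² − r² sin²θ)].
With r = 0.1066 m, L = 0.425 m, θ = 106.6°: √(L² − r² sin²θ) = 0.41254 m.
v = −0.1066·24.6·0.95832·[1 + 0.1066·-0.28569/0.41254] = -2.3275 m/s.
|v| = 2.3275 m/s.

2.33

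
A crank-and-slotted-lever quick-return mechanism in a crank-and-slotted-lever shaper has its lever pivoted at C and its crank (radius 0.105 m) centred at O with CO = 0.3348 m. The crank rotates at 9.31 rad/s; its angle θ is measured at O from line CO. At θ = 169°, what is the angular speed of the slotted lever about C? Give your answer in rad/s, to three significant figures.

4.04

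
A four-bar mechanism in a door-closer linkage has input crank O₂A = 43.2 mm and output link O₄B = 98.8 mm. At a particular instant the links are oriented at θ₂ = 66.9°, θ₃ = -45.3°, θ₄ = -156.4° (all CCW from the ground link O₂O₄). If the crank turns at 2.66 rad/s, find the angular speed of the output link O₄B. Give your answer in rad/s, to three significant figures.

ω₂ = 2.66 rad/s
Differentiating the loop-closure r₂e^{iθ₂}+r₃e^{iθ₃}=r₁+r₄e^{iθ₄} gives r₂ω₂e^{iθ₂}+r₃ω₃e^{iθ₃}=r₄ω₄e^{iθ₄}.
Eliminating the other unknown: ω₄ = r₂ω₂ sin(θ₂−θ₃) / [r₄ sin(θ₄−θ₃)].
Numerator sine = +0.92587; denominator sine = -0.93295.
Result = 0.0432·2.66·(+0.92587) / (0.0988·(-0.93295)) = -1.1542 rad/s; magnitude 1.1542 rad/s.

1.15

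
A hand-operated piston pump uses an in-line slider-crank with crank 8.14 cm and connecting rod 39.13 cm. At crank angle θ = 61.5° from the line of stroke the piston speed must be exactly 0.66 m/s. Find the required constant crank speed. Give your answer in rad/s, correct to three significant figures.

For an in-line slider-crank, |v_piston| = rω|sinθ|·[1 + r cosθ/√(L² − r² sin²θ)].
With r = 0.0814 m, L = 0.3913 m, θ = 61.5°: the bracketed kinematic factor |dx/dθ| = 0.078758 m.
ω = v/|dx/dθ| = 0.66/0.078758 = 8.3801 rad/s.

8.38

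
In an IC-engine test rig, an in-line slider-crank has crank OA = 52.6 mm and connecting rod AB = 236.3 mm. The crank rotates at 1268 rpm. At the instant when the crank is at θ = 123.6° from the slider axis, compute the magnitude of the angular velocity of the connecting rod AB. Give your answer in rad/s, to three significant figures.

ω = 132.8 rad/s (converted from 1268 rpm).
The rod makes angle φ with the slider axis where L sinφ = r sinθ; differentiating, L cosφ·φ̇ = r ω cosθ.
L cosφ = √(L² − r² sin²θ) = 0.2322 m.
|ω_rod| = r ω |cosθ| / √(L² − r² sin²θ) = 0.0526·132.8·0.55339/0.2322 = 16.646 rad/s.

16.6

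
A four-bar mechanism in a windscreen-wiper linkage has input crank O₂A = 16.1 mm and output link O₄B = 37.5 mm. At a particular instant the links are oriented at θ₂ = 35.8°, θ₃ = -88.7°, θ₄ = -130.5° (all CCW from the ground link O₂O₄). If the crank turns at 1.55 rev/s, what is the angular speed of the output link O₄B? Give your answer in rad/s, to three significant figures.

5.17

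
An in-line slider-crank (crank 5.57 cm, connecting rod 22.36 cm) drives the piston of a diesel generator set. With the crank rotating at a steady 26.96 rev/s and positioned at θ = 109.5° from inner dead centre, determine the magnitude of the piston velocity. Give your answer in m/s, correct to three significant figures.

8.13

ω = 2π·27 = 169.4 rad/s
For an in-line slider-crank, x = r cosθ + √(L² − r² sin²θ), so v = −rω sinθ·[1 + r cosθ/√(L² − r² sin²θ)].
With r = 0.0557 m, L = 0.2236 m, θ = 109.5°: √(L² − r² sin²θ) = 0.21735 m.
v = −0.0557·169.4·0.94264·[1 + 0.0557·-0.33381/0.21735] = -8.1332 m/s.
|v| = 8.1332 m/s.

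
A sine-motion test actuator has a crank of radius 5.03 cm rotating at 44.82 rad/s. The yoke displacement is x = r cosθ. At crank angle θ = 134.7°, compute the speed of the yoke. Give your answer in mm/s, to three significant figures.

1600

ω = 44.82 rad/s
x = r cosθ ⇒ ẋ = −rω sinθ.
|v| = rω|sinθ| = 0.0503·44.82·|sin 134.7°| = 1.6025 m/s = 1602.5 mm/s.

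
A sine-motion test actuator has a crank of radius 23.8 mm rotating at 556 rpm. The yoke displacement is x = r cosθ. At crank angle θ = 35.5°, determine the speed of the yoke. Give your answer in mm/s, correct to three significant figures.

805

ω = 58.22 rad/s (from 556 rpm).
x = r cosθ ⇒ ẋ = −rω sinθ.
|v| = rω|sinθ| = 0.0238·58.22·|sin 35.5°| = 0.8047 m/s = 804.7 mm/s.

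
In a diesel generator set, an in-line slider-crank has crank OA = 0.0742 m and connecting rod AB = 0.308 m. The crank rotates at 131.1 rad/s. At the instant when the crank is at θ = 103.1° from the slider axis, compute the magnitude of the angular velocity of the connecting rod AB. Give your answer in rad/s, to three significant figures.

7.36

ω = 131.1 rad/s
The rod makes angle φ with the slider axis where L sinφ = r sinθ; differentiating, L cosφ·φ̇ = r ω cosθ.
L cosφ = √(L² − r² sin²θ) = 0.2994 m.
|ω_rod| = r ω |cosθ| / √(L² − r² sin²θ) = 0.0742·131.1·0.22665/0.2994 = 7.364 rad/s.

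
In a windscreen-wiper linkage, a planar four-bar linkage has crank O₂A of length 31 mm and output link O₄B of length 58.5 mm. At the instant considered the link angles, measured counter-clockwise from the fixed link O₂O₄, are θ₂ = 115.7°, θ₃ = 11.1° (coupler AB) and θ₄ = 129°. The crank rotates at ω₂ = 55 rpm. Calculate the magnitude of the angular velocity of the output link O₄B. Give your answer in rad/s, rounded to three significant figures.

3.34

ω₂ = 5.76 rad/s (from 55 rpm).
Differentiating the loop-closure r₂e^{iθ₂}+r₃e^{iθ₃}=r₁+r₄e^{iθ₄} gives r₂ω₂e^{iθ₂}+r₃ω₃e^{iθ₃}=r₄ω₄e^{iθ₄}.
Eliminating the other unknown: ω₄ = r₂ω₂ sin(θ₂−θ₃) / [r₄ sin(θ₄−θ₃)].
Numerator sine = +0.96771; denominator sine = +0.88377.
Result = 0.031·5.76·(+0.96771) / (0.0585·(+0.88377)) = +3.342 rad/s; magnitude 3.342 rad/s.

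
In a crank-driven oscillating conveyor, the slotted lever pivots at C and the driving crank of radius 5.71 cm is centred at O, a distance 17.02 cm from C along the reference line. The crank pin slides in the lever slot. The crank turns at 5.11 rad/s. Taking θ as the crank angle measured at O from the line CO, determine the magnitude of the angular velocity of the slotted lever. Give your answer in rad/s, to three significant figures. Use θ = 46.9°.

ω = 5.11 rad/s
Crank pin A relative to C: A = (d + r cosθ, r sinθ); lever angle φ = atan2(r sinθ, d + r cosθ).
Differentiating tanφ: φ̇ = rω(d cosθ + r)/(d² + r² + 2dr cosθ).
d² + r² + 2dr cosθ = |CA|² = 0.0455091 m²;  d cosθ + r = +0.17339 m.
|ω_lever| = |0.0571·5.11·+0.17339| / 0.0455091 = 1.1117 rad/s.

1.11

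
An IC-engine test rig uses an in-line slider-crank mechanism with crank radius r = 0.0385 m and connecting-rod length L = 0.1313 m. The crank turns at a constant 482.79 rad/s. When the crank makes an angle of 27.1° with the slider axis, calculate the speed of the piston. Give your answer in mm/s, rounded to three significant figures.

ω = 482.8 rad/s
For an in-line slider-crank, x = r cosθ + √(L² − r² sin²θ), so v = −rω sinθ·[1 + r cosθ/√(L² − r² sin²θ)].
With r = 0.0385 m, L = 0.1313 m, θ = 27.1°: √(L² − r² sin²θ) = 0.13012 m.
v = −0.0385·482.8·0.45554·[1 + 0.0385·0.89021/0.13012] = -10.698 m/s.
|v| = 10.698 m/s = 10698 mm/s.

10700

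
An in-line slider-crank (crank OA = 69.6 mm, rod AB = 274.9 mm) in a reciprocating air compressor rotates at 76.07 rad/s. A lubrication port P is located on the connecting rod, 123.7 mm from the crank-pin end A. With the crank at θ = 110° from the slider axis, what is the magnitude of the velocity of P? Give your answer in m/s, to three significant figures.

ω = 76.07 rad/s.  Crank-pin speed |V_A| = rω = 5.2945 m/s, perpendicular to OA.
Rod angle: sinφ = −(r/L) sinθ ⇒ φ = -13.763°; ω_rod = −rω cosθ/√(L²−r²sin²θ) = +6.7819 rad/s.
V_P = V_A + ω_rod × AP, with AP = 0.1237 m along the rod.
Components: V_Px = −rω sinθ − a·ω_rod·sinφ = -4.7756 m/s;  V_Py = rω cosθ + a·ω_rod·cosφ = -0.99598 m/s.
|V_P| = √(V_Px² + V_Py²) = 4.8783 m/s.

4.88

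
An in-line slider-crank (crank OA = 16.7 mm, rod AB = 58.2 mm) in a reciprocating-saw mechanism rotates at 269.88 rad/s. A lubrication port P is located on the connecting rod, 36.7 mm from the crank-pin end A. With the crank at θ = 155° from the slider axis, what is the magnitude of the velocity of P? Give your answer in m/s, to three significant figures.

2.19

ω = 269.9 rad/s.  Crank-pin speed |V_A| = rω = 4.507 m/s, perpendicular to OA.
Rod angle: sinφ = −(r/L) sinθ ⇒ φ = -6.965°; ω_rod = −rω cosθ/√(L²−r²sin²θ) = +70.706 rad/s.
V_P = V_A + ω_rod × AP, with AP = 0.0367 m along the rod.
Components: V_Px = −rω sinθ − a·ω_rod·sinφ = -1.5901 m/s;  V_Py = rω cosθ + a·ω_rod·cosφ = -1.509 m/s.
|V_P| = √(V_Px² + V_Py²) = 2.1921 m/s.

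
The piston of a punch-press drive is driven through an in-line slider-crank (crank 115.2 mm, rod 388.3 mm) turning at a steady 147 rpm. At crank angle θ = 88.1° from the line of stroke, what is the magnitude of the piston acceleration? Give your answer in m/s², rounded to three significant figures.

7.56

ω = 2π·147/60 = 15.39 rad/s
x(θ) = r cosθ + √(L² − r² sin²θ); with ω constant, a = ω²·d²x/dθ².
d²x/dθ² = −r cosθ − r²(cos2θ)/√u − r⁴ sin²2θ/(4u^{3/2}),  u = L² − r² sin²θ = 0.13752 m².
Substituting r = 0.1152 m, L = 0.3883 m, θ = 88.1°: d²x/dθ² = +0.031885 m.
a = ω²·d²x/dθ² = (15.39)²·(+0.031885) = +7.5557 m/s²;  |a| = 7.5557 m/s².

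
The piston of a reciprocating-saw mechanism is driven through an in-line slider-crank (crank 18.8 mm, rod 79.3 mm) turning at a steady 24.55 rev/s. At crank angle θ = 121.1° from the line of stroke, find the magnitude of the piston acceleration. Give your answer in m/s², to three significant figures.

280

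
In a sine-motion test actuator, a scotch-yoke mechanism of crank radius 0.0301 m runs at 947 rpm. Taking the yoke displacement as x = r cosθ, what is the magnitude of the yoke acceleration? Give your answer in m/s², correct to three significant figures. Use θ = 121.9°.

156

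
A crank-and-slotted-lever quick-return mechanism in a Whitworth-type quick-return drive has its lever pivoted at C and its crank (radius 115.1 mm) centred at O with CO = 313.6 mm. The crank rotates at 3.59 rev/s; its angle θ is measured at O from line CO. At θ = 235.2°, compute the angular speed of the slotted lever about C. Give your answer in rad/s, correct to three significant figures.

2.36

ω = 22.56 rad/s (from 3.59 rev/s).
Crank pin A relative to C: A = (d + r cosθ, r sinθ); lever angle φ = atan2(r sinθ, d + r cosθ).
Differentiating tanφ: φ̇ = rω(d cosθ + r)/(d² + r² + 2dr cosθ).
d² + r² + 2dr cosθ = |CA|² = 0.0703927 m²;  d cosθ + r = -0.063876 m.
|ω_lever| = |0.1151·22.56·-0.063876| / 0.0703927 = 2.3559 rad/s.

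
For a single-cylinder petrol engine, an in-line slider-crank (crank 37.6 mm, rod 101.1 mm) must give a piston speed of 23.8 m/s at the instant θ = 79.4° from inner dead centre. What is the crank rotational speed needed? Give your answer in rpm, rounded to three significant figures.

For an in-line slider-crank, |v_piston| = rω|sinθ|·[1 + r cosθ/√(L² − r² sin²θ)].
With r = 0.0376 m, L = 0.1011 m, θ = 79.4°: the bracketed kinematic factor |dx/dθ| = 0.039675 m.
ω = v/|dx/dθ| = 23.8/0.039675 = 599.88 rad/s.
N = 60ω/(2π) = 5728.4 rpm.

5730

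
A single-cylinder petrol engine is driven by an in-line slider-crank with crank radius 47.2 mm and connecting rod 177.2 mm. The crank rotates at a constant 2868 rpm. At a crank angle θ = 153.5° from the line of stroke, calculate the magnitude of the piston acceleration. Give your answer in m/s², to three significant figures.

ω = 2π·2868/60 = 300.3 rad/s
x(θ) = r cosθ + √(L² − r² sin²θ); with ω constant, a = ω²·d²x/dθ².
d²x/dθ² = −r cosθ − r²(cos2θ)/√u − r⁴ sin²2θ/(4u^{3/2}),  u = L² − r² sin²θ = 0.0309563 m².
Substituting r = 0.0472 m, L = 0.1772 m, θ = 153.5°: d²x/dθ² = +0.034475 m.
a = ω²·d²x/dθ² = (300.3)²·(+0.034475) = +3109.7 m/s²;  |a| = 3109.7 m/s².

3110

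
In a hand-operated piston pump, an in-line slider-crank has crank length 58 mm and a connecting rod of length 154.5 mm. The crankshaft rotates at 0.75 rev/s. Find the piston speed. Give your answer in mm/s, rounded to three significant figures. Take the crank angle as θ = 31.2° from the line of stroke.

188

ω = 2π·0.75 = 4.712 rad/s
For an in-line slider-crank, x = r cosθ + √(L² − r² sin²θ), so v = −rω sinθ·[1 + r cosθ/√(L² − r² sin²θ)].
With r = 0.058 m, L = 0.1545 m, θ = 31.2°: √(L² − r² sin²θ) = 0.15155 m.
v = −0.058·4.712·0.51803·[1 + 0.058·0.85536/0.15155] = -0.18794 m/s.
|v| = 0.18794 m/s = 187.94 mm/s.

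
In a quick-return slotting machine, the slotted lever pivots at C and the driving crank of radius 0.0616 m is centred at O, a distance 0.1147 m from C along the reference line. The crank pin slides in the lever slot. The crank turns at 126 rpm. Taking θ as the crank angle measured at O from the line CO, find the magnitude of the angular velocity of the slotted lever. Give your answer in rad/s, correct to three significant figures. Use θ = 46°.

ω = 13.19 rad/s (from 126 rpm).
Crank pin A relative to C: A = (d + r cosθ, r sinθ); lever angle φ = atan2(r sinθ, d + r cosθ).
Differentiating tanφ: φ̇ = rω(d cosθ + r)/(d² + r² + 2dr cosθ).
d² + r² + 2dr cosθ = |CA|² = 0.0267669 m²;  d cosθ + r = +0.14128 m.
|ω_lever| = |0.0616·13.19·+0.14128| / 0.0267669 = 4.29 rad/s.

4.29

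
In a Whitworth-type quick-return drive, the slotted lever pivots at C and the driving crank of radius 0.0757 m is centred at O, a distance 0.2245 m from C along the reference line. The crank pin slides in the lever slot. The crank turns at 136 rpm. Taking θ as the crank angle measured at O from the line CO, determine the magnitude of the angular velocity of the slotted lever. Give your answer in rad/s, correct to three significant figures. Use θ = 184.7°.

7.17

ω = 14.24 rad/s (from 136 rpm).
Crank pin A relative to C: A = (d + r cosθ, r sinθ); lever angle φ = atan2(r sinθ, d + r cosθ).
Differentiating tanφ: φ̇ = rω(d cosθ + r)/(d² + r² + 2dr cosθ).
d² + r² + 2dr cosθ = |CA|² = 0.0222557 m²;  d cosθ + r = -0.14805 m.
|ω_lever| = |0.0757·14.24·-0.14805| / 0.0222557 = 7.1716 rad/s.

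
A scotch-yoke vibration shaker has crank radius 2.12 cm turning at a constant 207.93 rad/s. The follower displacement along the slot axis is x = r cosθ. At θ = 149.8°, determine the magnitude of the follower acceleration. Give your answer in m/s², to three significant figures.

ω = 207.9 rad/s
x = r cosθ ⇒ ẍ = −rω² cosθ (ω constant).
|a| = rω²|cosθ| = 0.0212·(207.9)²·|cos 149.8°| = 792.18 m/s².

792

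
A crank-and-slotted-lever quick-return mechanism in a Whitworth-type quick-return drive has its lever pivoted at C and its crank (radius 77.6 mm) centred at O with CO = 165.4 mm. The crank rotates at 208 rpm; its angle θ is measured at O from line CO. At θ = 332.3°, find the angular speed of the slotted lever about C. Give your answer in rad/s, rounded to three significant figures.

6.75

ω = 21.78 rad/s (from 208 rpm).
Crank pin A relative to C: A = (d + r cosθ, r sinθ); lever angle φ = atan2(r sinθ, d + r cosθ).
Differentiating tanφ: φ̇ = rω(d cosθ + r)/(d² + r² + 2dr cosθ).
d² + r² + 2dr cosθ = |CA|² = 0.056107 m²;  d cosθ + r = +0.22404 m.
|ω_lever| = |0.0776·21.78·+0.22404| / 0.056107 = 6.7495 rad/s.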